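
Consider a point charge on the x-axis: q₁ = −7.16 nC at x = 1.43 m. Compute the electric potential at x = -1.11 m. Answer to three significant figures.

-25.3 V

The total potential is the scalar sum of each charge's contribution, V = Σ kqᵢ/rᵢ.
V = k[(-7.16×10⁻⁹)/(2.54)] = -25.3 V.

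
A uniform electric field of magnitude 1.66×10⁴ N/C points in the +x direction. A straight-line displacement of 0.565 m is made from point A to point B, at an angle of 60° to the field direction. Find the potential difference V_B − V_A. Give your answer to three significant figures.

Only the component of displacement along E changes the potential: ΔV = −E·d·cosθ.
ΔV = −(1.66×10⁴ V/m)(0.565 m)cos60° = -4690 V.

-4690 V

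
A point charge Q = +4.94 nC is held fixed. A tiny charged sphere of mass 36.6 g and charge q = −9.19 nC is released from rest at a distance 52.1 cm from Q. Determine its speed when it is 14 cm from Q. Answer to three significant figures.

0.0108 m/s

Only the electrostatic force acts, so mechanical energy is conserved: ½mv² = U₁ − U₂ = kQq(1/r₁ − 1/r₂).
U₁ − U₂ = (8.99×10⁹ N·m²/C²)(4.94×10⁻⁹ C)(-9.19×10⁻⁹ C)(1/0.521 − 1/0.140) = 2.13×10⁻⁶ J.
v = √(2·2.13×10⁻⁶/0.0366) = 0.0108 m/s.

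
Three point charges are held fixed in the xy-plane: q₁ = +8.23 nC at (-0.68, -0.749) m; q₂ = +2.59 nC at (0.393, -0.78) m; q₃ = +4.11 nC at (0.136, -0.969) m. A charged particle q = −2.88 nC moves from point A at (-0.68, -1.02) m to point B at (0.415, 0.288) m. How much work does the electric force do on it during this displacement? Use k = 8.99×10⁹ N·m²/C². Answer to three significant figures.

The work done by the electric force is W_field = −ΔU = −q(V_B − V_A) = q(V_A − V_B).
At A: distances to the source charges are 0.271 m, 1.10 m, 0.818 m; V_A = Σ kqᵢ/rᵢ = 339 V.
At B: distances to the source charges are 1.51 m, 1.07 m, 1.29 m; V_B = Σ kqᵢ/rᵢ = 99.6 V.
ΔV = V_B − V_A = -240 V.
W_field = −qΔV = −(-2.88×10⁻⁹ C)(-240 V) = -6.91×10⁻⁷ J.

-6.91×10⁻⁷ J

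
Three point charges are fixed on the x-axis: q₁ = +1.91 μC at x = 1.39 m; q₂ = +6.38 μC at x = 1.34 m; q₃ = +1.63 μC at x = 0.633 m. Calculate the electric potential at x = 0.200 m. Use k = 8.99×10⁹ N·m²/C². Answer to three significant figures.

9.86×10⁴ V

The total potential is the scalar sum of each charge's contribution, V = Σ kqᵢ/rᵢ.
Distances from the field point to each charge: r₁ = 1.19 m, r₂ = 1.14 m, r₃ = 0.433 m.
V = k[(1.91×10⁻⁶)/(1.19) + (6.38×10⁻⁶)/(1.14) + (1.63×10⁻⁶)/(0.433)] = 9.86×10⁴ V.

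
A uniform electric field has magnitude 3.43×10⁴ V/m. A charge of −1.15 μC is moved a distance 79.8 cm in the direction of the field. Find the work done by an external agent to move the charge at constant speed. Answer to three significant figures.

0.0315 J

The potential change for a displacement 79.8 cm in the direction of the field is ΔV = −Ed = -2.74×10⁴ V.
W_ext = qΔV = 0.0315 J.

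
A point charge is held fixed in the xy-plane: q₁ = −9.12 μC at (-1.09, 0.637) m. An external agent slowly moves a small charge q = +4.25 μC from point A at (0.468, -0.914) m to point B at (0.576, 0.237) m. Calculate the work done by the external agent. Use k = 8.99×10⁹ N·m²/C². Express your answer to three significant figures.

For quasistatic motion the external work equals the change in potential energy: W_ext = qΔV = q(V_B − V_A).
At A: distance to the source charge is 2.20 m; V_A = kq₁/r = -3.73×10⁴ V.
At B: distance to the source charge is 1.71 m; V_B = kq₁/r = -4.79×10⁴ V.
ΔV = V_B − V_A = -1.06×10⁴ V.
W_ext = qΔV = (4.25×10⁻⁶ C)(-1.06×10⁴ V) = -0.0449 J.

-0.0449 J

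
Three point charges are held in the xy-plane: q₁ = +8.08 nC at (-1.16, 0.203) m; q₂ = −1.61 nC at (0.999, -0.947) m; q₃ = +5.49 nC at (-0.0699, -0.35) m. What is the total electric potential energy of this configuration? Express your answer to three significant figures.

2.14×10⁻⁷ J

The assembly work is the sum of pairwise potential energies, U = Σ_{i<j} kqᵢqⱼ/rᵢⱼ.
Pair separations: r₁₂ = 2.45 m, r₁₃ = 1.22 m, r₂₃ = 1.22 m.
U = (-4.78×10⁻⁸) + (3.26×10⁻⁷) + (-6.49×10⁻⁸) = 2.14×10⁻⁷ J.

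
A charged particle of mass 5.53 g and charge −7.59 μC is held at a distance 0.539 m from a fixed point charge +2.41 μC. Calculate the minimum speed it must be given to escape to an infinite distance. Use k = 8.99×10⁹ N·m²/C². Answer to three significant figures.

10.5 m/s

To just escape, total mechanical energy must reach zero at infinity: ½mv²_min + U = 0, so ½mv²_min = −U = |kQq|/r.
|U| = |kQq|/r = (8.99×10⁹ N·m²/C²)(2.41×10⁻⁶)(7.59×10⁻⁶)/(0.539) = 0.305 J.
v_min = √(2|U|/m) = √(2·0.305/5.53×10⁻³) = 10.5 m/s.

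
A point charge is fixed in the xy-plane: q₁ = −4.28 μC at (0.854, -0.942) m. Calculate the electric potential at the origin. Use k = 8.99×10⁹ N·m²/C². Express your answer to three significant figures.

-3.03×10⁴ V

The total potential is the scalar sum of each charge's contribution, V = Σ kqᵢ/rᵢ.
Distances from the field point to each charge: r₁ = 1.27 m.
V = k[(-4.28×10⁻⁶)/(1.27)] = -3.03×10⁴ V.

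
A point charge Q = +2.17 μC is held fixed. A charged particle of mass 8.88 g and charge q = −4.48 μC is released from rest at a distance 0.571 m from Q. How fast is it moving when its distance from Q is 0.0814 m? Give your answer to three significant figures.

Only the electrostatic force acts, so mechanical energy is conserved: ½mv² = U₁ − U₂ = kQq(1/r₁ − 1/r₂).
U₁ − U₂ = (8.99×10⁹ N·m²/C²)(2.17×10⁻⁶ C)(-4.48×10⁻⁶ C)(1/0.571 − 1/0.0814) = 0.921 J.
v = √(2·0.921/8.88×10⁻³) = 14.4 m/s.

14.4 m/s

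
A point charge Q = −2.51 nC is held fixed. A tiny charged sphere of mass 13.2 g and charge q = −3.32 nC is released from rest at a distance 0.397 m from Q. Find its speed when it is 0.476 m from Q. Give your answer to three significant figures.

2.18×10⁻³ m/s

Only the electrostatic force acts, so mechanical energy is conserved: ½mv² = U₁ − U₂ = kQq(1/r₁ − 1/r₂).
U₁ − U₂ = (8.99×10⁹ N·m²/C²)(-2.51×10⁻⁹ C)(-3.32×10⁻⁹ C)(1/0.397 − 1/0.476) = 3.13×10⁻⁸ J.
v = √(2·3.13×10⁻⁸/0.0132) = 2.18×10⁻³ m/s.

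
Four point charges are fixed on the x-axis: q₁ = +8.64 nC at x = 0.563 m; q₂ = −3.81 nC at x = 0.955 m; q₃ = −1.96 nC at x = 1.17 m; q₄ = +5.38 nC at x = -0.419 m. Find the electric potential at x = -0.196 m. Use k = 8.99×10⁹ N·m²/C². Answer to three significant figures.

277 V

Electric potential is a scalar, so the contributions from each charge add algebraically: V = Σ kqᵢ/rᵢ.
Distances from the field point to each charge: r₁ = 0.759 m, r₂ = 1.15 m, r₃ = 1.37 m, r₄ = 0.223 m.
V = k[(8.64×10⁻⁹)/(0.759) + (-3.81×10⁻⁹)/(1.15) + (-1.96×10⁻⁹)/(1.37) + (5.38×10⁻⁹)/(0.223)] = 277 V.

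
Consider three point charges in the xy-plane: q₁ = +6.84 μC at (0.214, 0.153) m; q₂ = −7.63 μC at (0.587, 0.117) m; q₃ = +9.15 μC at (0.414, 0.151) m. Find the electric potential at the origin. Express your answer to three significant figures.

3.06×10⁵ V

The total potential is the scalar sum of each charge's contribution, V = Σ kqᵢ/rᵢ.
Distances from the field point to each charge: r₁ = 0.263 m, r₂ = 0.599 m, r₃ = 0.441 m.
V = k[(6.84×10⁻⁶)/(0.263) + (-7.63×10⁻⁶)/(0.599) + (9.15×10⁻⁶)/(0.441)] = 3.06×10⁵ V.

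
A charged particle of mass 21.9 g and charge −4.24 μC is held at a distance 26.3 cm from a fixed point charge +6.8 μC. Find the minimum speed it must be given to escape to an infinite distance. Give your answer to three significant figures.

To just escape, total mechanical energy must reach zero at infinity: ½mv²_min + U = 0, so ½mv²_min = −U = |kQq|/r.
|U| = |kQq|/r = (8.99×10⁹ N·m²/C²)(6.80×10⁻⁶)(4.24×10⁻⁶)/(0.263) = 0.986 J.
v_min = √(2|U|/m) = √(2·0.986/0.0219) = 9.49 m/s.

9.49 m/s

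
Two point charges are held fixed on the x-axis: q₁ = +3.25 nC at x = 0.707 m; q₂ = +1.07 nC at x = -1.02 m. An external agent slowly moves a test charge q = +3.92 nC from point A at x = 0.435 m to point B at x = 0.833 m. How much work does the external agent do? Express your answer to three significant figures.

For quasistatic motion the external work equals the change in potential energy: W_ext = qΔV = q(V_B − V_A).
At A: distances to the source charges are 0.272 m, 1.46 m; V_A = Σ kqᵢ/rᵢ = 114 V.
At B: distances to the source charges are 0.126 m, 1.85 m; V_B = Σ kqᵢ/rᵢ = 237 V.
ΔV = V_B − V_A = 123 V.
W_ext = qΔV = (3.92×10⁻⁹ C)(123 V) = 4.82×10⁻⁷ J.

4.82×10⁻⁷ J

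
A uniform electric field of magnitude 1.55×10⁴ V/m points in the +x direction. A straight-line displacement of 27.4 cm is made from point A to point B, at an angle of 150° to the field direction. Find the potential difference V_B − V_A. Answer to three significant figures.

Only the component of displacement along E changes the potential: ΔV = −E·d·cosθ.
ΔV = −(1.55×10⁴ V/m)(0.274 m)cos150° = 3680 V.

3680 V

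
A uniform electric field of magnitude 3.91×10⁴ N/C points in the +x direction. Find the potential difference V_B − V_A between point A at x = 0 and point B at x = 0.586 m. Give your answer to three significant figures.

-2.29×10⁴ V

In a uniform field, potential decreases in the direction of E: V_B − V_A = −E·Δx.
V_B − V_A = −(3.91×10⁴ V/m)(0.586 m) = -2.29×10⁴ V.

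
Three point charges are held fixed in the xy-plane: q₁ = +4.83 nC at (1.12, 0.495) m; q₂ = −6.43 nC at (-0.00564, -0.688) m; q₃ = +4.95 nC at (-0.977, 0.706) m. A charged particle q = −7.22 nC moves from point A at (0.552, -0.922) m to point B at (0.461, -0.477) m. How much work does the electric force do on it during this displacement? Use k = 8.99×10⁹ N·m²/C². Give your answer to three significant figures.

-3.45×10⁻⁸ J

The work done by the electric force is W_field = −ΔU = −q(V_B − V_A) = q(V_A − V_B).
At A: distances to the source charges are 1.53 m, 0.605 m, 2.23 m; V_A = Σ kqᵢ/rᵢ = -47.2 V.
At B: distances to the source charges are 1.17 m, 0.512 m, 1.86 m; V_B = Σ kqᵢ/rᵢ = -52.0 V.
ΔV = V_B − V_A = -4.78 V.
W_field = −qΔV = −(-7.22×10⁻⁹ C)(-4.78 V) = -3.45×10⁻⁸ J.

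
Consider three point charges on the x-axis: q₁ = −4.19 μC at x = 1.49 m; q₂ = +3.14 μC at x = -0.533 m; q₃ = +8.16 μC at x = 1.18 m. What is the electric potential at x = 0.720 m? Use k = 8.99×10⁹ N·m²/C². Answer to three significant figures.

The total potential is the scalar sum of each charge's contribution, V = Σ kqᵢ/rᵢ.
Distances from the field point to each charge: r₁ = 0.770 m, r₂ = 1.25 m, r₃ = 0.460 m.
V = k[(-4.19×10⁻⁶)/(0.770) + (3.14×10⁻⁶)/(1.25) + (8.16×10⁻⁶)/(0.460)] = 1.33×10⁵ V.

1.33×10⁵ V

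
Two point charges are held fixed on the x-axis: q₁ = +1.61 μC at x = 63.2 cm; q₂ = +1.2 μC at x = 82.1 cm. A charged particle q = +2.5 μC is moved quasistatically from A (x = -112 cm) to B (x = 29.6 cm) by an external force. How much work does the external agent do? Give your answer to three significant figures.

0.125 J

For quasistatic motion the external work equals the change in potential energy: W_ext = qΔV = q(V_B − V_A).
At A: distances to the source charges are 1.75 m, 1.94 m; V_A = Σ kqᵢ/rᵢ = 1.38×10⁴ V.
At B: distances to the source charges are 0.336 m, 0.525 m; V_B = Σ kqᵢ/rᵢ = 6.36×10⁴ V.
ΔV = V_B − V_A = 4.98×10⁴ V.
W_ext = qΔV = (2.50×10⁻⁶ C)(4.98×10⁴ V) = 0.125 J.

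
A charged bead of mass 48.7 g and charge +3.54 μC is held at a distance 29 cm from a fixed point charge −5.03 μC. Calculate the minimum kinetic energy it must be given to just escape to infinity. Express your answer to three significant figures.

To just escape, total mechanical energy must reach zero at infinity: ½mv²_min + U = 0, so ½mv²_min = −U = |kQq|/r.
|U| = |kQq|/r = (8.99×10⁹ N·m²/C²)(5.03×10⁻⁶)(3.54×10⁻⁶)/(0.290) = 0.552 J.

0.552 J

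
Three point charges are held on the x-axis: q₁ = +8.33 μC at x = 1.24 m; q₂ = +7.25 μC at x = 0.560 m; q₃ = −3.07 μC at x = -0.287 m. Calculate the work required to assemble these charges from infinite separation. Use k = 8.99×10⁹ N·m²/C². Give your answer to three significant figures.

0.412 J

The work to assemble the configuration equals its total potential energy, U = Σ kqᵢqⱼ/rᵢⱼ over all pairs.
Pair separations: r₁₂ = 0.680 m, r₁₃ = 1.53 m, r₂₃ = 0.847 m.
U = (0.798) + (-0.151) + (-0.236) = 0.412 J.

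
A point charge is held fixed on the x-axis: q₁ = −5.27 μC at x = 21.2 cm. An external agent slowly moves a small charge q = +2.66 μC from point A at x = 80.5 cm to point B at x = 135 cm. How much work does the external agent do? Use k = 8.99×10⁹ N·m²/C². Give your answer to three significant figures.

0.102 J

For quasistatic motion the external work equals the change in potential energy: W_ext = qΔV = q(V_B − V_A).
At A: distance to the source charge is 0.593 m; V_A = kq₁/r = -7.99×10⁴ V.
At B: distance to the source charge is 1.14 m; V_B = kq₁/r = -4.16×10⁴ V.
ΔV = V_B − V_A = 3.83×10⁴ V.
W_ext = qΔV = (2.66×10⁻⁶ C)(3.83×10⁴ V) = 0.102 J.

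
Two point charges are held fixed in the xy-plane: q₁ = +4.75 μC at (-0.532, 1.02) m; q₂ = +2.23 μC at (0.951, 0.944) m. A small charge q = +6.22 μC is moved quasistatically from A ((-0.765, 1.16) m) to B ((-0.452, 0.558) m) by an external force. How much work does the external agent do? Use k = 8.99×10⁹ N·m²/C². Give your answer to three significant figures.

For quasistatic motion the external work equals the change in potential energy: W_ext = qΔV = q(V_B − V_A).
At A: distances to the source charges are 0.272 m, 1.73 m; V_A = Σ kqᵢ/rᵢ = 1.69×10⁵ V.
At B: distances to the source charges are 0.469 m, 1.46 m; V_B = Σ kqᵢ/rᵢ = 1.05×10⁵ V.
ΔV = V_B − V_A = -6.38×10⁴ V.
W_ext = qΔV = (6.22×10⁻⁶ C)(-6.38×10⁴ V) = -0.397 J.

-0.397 J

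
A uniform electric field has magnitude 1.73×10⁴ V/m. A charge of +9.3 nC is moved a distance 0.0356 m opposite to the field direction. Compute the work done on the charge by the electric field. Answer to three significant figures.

-5.73×10⁻⁶ J

The potential change for a displacement 0.0356 m opposite to the field direction is ΔV = +Ed = 616 V.
W_field = −qΔV = -5.73×10⁻⁶ J.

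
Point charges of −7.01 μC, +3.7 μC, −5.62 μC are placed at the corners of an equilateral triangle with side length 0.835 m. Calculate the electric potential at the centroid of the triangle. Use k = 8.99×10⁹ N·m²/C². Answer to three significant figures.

-1.67×10⁵ V

The total potential is the scalar sum of each charge's contribution, V = Σ kqᵢ/rᵢ.
The distance from each vertex to the centroid is a/√3 = 0.482 m.
V = k[(-7.01×10⁻⁶)/(0.482) + (3.70×10⁻⁶)/(0.482) + (-5.62×10⁻⁶)/(0.482)] = -1.67×10⁵ V.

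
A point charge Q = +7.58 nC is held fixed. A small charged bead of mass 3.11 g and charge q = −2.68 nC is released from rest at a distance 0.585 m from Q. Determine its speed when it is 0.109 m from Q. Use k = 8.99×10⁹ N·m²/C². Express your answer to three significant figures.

Only the electrostatic force acts, so mechanical energy is conserved: ½mv² = U₁ − U₂ = kQq(1/r₁ − 1/r₂).
U₁ − U₂ = (8.99×10⁹ N·m²/C²)(7.58×10⁻⁹ C)(-2.68×10⁻⁹ C)(1/0.585 − 1/0.109) = 1.36×10⁻⁶ J.
v = √(2·1.36×10⁻⁶/3.11×10⁻³) = 0.0296 m/s.

0.0296 m/s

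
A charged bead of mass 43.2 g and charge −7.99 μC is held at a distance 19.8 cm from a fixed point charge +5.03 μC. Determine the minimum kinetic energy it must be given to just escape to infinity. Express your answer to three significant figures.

1.82 J

To just escape, total mechanical energy must reach zero at infinity: ½mv²_min + U = 0, so ½mv²_min = −U = |kQq|/r.
|U| = |kQq|/r = (8.99×10⁹ N·m²/C²)(5.03×10⁻⁶)(7.99×10⁻⁶)/(0.198) = 1.82 J.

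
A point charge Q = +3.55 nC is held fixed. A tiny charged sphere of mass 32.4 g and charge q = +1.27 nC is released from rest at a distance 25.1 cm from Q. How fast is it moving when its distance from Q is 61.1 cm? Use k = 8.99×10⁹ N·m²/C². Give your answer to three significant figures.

2.42×10⁻³ m/s

Only the electrostatic force acts, so mechanical energy is conserved: ½mv² = U₁ − U₂ = kQq(1/r₁ − 1/r₂).
U₁ − U₂ = (8.99×10⁹ N·m²/C²)(3.55×10⁻⁹ C)(1.27×10⁻⁹ C)(1/0.251 − 1/0.611) = 9.51×10⁻⁸ J.
v = √(2·9.51×10⁻⁸/0.0324) = 2.42×10⁻³ m/s.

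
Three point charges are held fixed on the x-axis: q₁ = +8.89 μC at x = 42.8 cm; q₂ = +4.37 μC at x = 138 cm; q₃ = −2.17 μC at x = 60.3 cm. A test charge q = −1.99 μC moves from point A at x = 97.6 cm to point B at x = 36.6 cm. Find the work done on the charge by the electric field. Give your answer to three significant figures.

2.10 J

The work done by the electric force is W_field = −ΔU = −q(V_B − V_A) = q(V_A − V_B).
At A: distances to the source charges are 0.548 m, 0.404 m, 0.373 m; V_A = Σ kqᵢ/rᵢ = 1.91×10⁵ V.
At B: distances to the source charges are 0.0620 m, 1.01 m, 0.237 m; V_B = Σ kqᵢ/rᵢ = 1.25×10⁶ V.
ΔV = V_B − V_A = 1.05×10⁶ V.
W_field = −qΔV = −(-1.99×10⁻⁶ C)(1.05×10⁶ V) = 2.10 J.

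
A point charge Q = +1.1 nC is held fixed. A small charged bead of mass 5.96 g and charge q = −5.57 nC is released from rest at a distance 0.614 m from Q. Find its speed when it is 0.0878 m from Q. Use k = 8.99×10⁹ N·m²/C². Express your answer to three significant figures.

0.0134 m/s

Only the electrostatic force acts, so mechanical energy is conserved: ½mv² = U₁ − U₂ = kQq(1/r₁ − 1/r₂).
U₁ − U₂ = (8.99×10⁹ N·m²/C²)(1.10×10⁻⁹ C)(-5.57×10⁻⁹ C)(1/0.614 − 1/0.0878) = 5.38×10⁻⁷ J.
v = √(2·5.38×10⁻⁷/5.96×10⁻³) = 0.0134 m/s.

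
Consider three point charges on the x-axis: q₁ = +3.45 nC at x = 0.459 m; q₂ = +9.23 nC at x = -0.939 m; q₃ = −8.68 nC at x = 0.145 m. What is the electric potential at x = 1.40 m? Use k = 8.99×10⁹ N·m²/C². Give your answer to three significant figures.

The total potential is the scalar sum of each charge's contribution, V = Σ kqᵢ/rᵢ.
Distances from the field point to each charge: r₁ = 0.941 m, r₂ = 2.34 m, r₃ = 1.25 m.
V = k[(3.45×10⁻⁹)/(0.941) + (9.23×10⁻⁹)/(2.34) + (-8.68×10⁻⁹)/(1.25)] = 6.26 V.

6.26 V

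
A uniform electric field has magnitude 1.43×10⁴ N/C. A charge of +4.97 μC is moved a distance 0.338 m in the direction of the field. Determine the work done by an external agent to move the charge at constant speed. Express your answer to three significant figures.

The potential change for a displacement 0.338 m in the direction of the field is ΔV = −Ed = -4830 V.
W_ext = qΔV = -0.0240 J.

-0.0240 J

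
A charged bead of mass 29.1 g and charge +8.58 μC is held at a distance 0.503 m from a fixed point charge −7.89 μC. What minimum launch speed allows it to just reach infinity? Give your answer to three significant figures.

To just escape, total mechanical energy must reach zero at infinity: ½mv²_min + U = 0, so ½mv²_min = −U = |kQq|/r.
|U| = |kQq|/r = (8.99×10⁹ N·m²/C²)(7.89×10⁻⁶)(8.58×10⁻⁶)/(0.503) = 1.21 J.
v_min = √(2|U|/m) = √(2·1.21/0.0291) = 9.12 m/s.

9.12 m/s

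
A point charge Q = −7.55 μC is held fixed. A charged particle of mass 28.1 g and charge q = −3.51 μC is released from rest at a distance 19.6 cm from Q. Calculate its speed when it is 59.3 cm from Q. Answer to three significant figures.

Only the electrostatic force acts, so mechanical energy is conserved: ½mv² = U₁ − U₂ = kQq(1/r₁ − 1/r₂).
U₁ − U₂ = (8.99×10⁹ N·m²/C²)(-7.55×10⁻⁶ C)(-3.51×10⁻⁶ C)(1/0.196 − 1/0.593) = 0.814 J.
v = √(2·0.814/0.0281) = 7.61 m/s.

7.61 m/s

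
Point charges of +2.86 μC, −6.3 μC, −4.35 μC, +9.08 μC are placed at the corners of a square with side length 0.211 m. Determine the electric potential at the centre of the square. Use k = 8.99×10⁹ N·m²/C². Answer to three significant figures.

7.77×10⁴ V

The total potential is the scalar sum of each charge's contribution, V = Σ kqᵢ/rᵢ.
The distance from each corner to the centre is a√2/2 = 0.149 m.
V = k[(2.86×10⁻⁶)/(0.149) + (-6.30×10⁻⁶)/(0.149) + (-4.35×10⁻⁶)/(0.149) + (9.08×10⁻⁶)/(0.149)] = 7.77×10⁴ V.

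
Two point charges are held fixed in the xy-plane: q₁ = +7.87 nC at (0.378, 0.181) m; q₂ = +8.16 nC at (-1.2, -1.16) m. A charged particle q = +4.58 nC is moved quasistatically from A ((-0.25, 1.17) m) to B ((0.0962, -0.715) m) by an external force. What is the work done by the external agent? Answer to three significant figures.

1.80×10⁻⁷ J

For quasistatic motion the external work equals the change in potential energy: W_ext = qΔV = q(V_B − V_A).
At A: distances to the source charges are 1.17 m, 2.52 m; V_A = Σ kqᵢ/rᵢ = 89.5 V.
At B: distances to the source charges are 0.939 m, 1.37 m; V_B = Σ kqᵢ/rᵢ = 129 V.
ΔV = V_B − V_A = 39.3 V.
W_ext = qΔV = (4.58×10⁻⁹ C)(39.3 V) = 1.80×10⁻⁷ J.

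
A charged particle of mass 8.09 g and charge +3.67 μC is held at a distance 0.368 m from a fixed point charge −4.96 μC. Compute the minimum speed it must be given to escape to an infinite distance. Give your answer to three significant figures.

10.5 m/s

To just escape, total mechanical energy must reach zero at infinity: ½mv²_min + U = 0, so ½mv²_min = −U = |kQq|/r.
|U| = |kQq|/r = (8.99×10⁹ N·m²/C²)(4.96×10⁻⁶)(3.67×10⁻⁶)/(0.368) = 0.445 J.
v_min = √(2|U|/m) = √(2·0.445/8.09×10⁻³) = 10.5 m/s.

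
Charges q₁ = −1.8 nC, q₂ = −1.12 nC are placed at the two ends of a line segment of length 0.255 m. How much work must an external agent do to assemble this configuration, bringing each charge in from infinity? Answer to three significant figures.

The work to assemble the configuration equals its total potential energy, U = Σ kqᵢqⱼ/rᵢⱼ over all pairs.
The separation is r = 0.255 m.
U = (7.11×10⁻⁸) = 7.11×10⁻⁸ J.

7.11×10⁻⁸ J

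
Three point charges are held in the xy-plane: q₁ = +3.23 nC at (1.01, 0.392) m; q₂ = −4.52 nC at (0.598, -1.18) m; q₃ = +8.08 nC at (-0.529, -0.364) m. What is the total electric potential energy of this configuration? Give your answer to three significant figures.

The work to assemble the configuration equals its total potential energy, U = Σ kqᵢqⱼ/rᵢⱼ over all pairs.
Pair separations: r₁₂ = 1.63 m, r₁₃ = 1.71 m, r₂₃ = 1.39 m.
U = (-8.08×10⁻⁸) + (1.37×10⁻⁷) + (-2.36×10⁻⁷) = -1.80×10⁻⁷ J.

-1.80×10⁻⁷ J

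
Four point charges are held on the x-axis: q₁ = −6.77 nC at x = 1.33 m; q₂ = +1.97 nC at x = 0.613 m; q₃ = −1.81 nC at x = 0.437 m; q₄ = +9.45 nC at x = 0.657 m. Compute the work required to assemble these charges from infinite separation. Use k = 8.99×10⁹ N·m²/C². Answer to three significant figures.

The assembly work is the sum of pairwise potential energies, U = Σ_{i<j} kqᵢqⱼ/rᵢⱼ.
Pair separations: r₁₂ = 0.717 m, r₁₃ = 0.893 m, r₁₄ = 0.673 m, r₂₃ = 0.176 m, r₂₄ = 0.0440 m, r₃₄ = 0.220 m.
Summing all 6 pair terms gives U = 2.02×10⁻⁶ J.

2.02×10⁻⁶ J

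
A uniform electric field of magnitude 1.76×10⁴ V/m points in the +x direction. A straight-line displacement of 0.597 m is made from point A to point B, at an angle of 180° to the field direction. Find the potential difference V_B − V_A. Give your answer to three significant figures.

Only the component of displacement along E changes the potential: ΔV = −E·d·cosθ.
ΔV = −(1.76×10⁴ V/m)(0.597 m)cos180° = 1.05×10⁴ V.

1.05×10⁴ V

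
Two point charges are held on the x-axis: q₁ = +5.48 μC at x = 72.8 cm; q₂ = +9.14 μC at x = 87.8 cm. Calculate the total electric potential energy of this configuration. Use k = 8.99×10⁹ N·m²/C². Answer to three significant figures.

3.00 J

The work to assemble the configuration equals its total potential energy, U = Σ kqᵢqⱼ/rᵢⱼ over all pairs.
Pair separations: r₁₂ = 0.150 m.
U = (3.00) = 3.00 J.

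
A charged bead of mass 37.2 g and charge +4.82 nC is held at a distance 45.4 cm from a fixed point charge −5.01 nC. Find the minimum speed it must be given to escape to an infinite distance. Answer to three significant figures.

To just escape, total mechanical energy must reach zero at infinity: ½mv²_min + U = 0, so ½mv²_min = −U = |kQq|/r.
|U| = |kQq|/r = (8.99×10⁹ N·m²/C²)(5.01×10⁻⁹)(4.82×10⁻⁹)/(0.454) = 4.78×10⁻⁷ J.
v_min = √(2|U|/m) = √(2·4.78×10⁻⁷/0.0372) = 5.07×10⁻³ m/s.

5.07×10⁻³ m/s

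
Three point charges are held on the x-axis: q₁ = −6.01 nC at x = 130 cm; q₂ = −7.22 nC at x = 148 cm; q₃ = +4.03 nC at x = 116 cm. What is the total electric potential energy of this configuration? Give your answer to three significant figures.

-2.06×10⁻⁷ J

The assembly work is the sum of pairwise potential energies, U = Σ_{i<j} kqᵢqⱼ/rᵢⱼ.
Pair separations: r₁₂ = 0.180 m, r₁₃ = 0.140 m, r₂₃ = 0.320 m.
U = (2.17×10⁻⁶) + (-1.56×10⁻⁶) + (-8.17×10⁻⁷) = -2.06×10⁻⁷ J.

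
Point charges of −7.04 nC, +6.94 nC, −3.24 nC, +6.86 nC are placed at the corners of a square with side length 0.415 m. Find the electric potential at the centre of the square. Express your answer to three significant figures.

Electric potential is a scalar, so the contributions from each charge add algebraically: V = Σ kqᵢ/rᵢ.
The distance from each corner to the centre is a√2/2 = 0.293 m.
V = k[(-7.04×10⁻⁹)/(0.293) + (6.94×10⁻⁹)/(0.293) + (-3.24×10⁻⁹)/(0.293) + (6.86×10⁻⁹)/(0.293)] = 108 V.

108 V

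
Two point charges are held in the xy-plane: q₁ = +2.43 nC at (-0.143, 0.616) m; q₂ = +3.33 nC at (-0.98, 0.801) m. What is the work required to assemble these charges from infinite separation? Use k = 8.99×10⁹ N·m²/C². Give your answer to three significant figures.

The work to assemble the configuration equals its total potential energy, U = Σ kqᵢqⱼ/rᵢⱼ over all pairs.
Pair separations: r₁₂ = 0.857 m.
U = (8.49×10⁻⁸) = 8.49×10⁻⁸ J.

8.49×10⁻⁸ J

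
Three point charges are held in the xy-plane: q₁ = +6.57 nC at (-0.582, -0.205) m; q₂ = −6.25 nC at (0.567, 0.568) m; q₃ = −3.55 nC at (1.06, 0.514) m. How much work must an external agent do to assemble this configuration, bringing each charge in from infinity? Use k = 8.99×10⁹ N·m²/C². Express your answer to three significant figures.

The assembly work is the sum of pairwise potential energies, U = Σ_{i<j} kqᵢqⱼ/rᵢⱼ.
Pair separations: r₁₂ = 1.38 m, r₁₃ = 1.79 m, r₂₃ = 0.496 m.
U = (-2.67×10⁻⁷) + (-1.17×10⁻⁷) + (4.02×10⁻⁷) = 1.86×10⁻⁸ J.

1.86×10⁻⁸ J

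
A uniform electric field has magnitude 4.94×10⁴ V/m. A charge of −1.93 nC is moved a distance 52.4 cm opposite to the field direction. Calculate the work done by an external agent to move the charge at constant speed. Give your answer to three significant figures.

The potential change for a displacement 52.4 cm opposite to the field direction is ΔV = +Ed = 2.59×10⁴ V.
W_ext = qΔV = -5.00×10⁻⁵ J.

-5.00×10⁻⁵ J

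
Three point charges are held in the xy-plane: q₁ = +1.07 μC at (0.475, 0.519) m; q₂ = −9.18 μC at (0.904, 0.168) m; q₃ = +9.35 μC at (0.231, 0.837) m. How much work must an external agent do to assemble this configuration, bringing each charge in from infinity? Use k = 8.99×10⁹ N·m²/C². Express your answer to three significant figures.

-0.748 J

The assembly work is the sum of pairwise potential energies, U = Σ_{i<j} kqᵢqⱼ/rᵢⱼ.
Pair separations: r₁₂ = 0.554 m, r₁₃ = 0.401 m, r₂₃ = 0.949 m.
U = (-0.159) + (0.224) + (-0.813) = -0.748 J.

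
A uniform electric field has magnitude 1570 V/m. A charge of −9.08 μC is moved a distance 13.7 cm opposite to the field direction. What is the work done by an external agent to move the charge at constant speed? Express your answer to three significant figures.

The potential change for a displacement 13.7 cm opposite to the field direction is ΔV = +Ed = 215 V.
W_ext = qΔV = -1.95×10⁻³ J.

-1.95×10⁻³ J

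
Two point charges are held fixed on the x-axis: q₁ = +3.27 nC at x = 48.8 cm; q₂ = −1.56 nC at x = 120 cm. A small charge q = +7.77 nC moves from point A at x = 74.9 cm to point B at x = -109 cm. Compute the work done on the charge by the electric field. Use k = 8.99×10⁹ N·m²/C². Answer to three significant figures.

5.36×10⁻⁷ J

The work done by the electric force is W_field = −ΔU = −q(V_B − V_A) = q(V_A − V_B).
At A: distances to the source charges are 0.261 m, 0.451 m; V_A = Σ kqᵢ/rᵢ = 81.5 V.
At B: distances to the source charges are 1.58 m, 2.29 m; V_B = Σ kqᵢ/rᵢ = 12.5 V.
ΔV = V_B − V_A = -69.0 V.
W_field = −qΔV = −(7.77×10⁻⁹ C)(-69.0 V) = 5.36×10⁻⁷ J.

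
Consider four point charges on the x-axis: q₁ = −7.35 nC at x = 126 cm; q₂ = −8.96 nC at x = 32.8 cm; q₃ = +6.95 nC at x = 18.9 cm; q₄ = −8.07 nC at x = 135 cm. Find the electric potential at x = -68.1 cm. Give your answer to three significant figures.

-77.8 V

The total potential is the scalar sum of each charge's contribution, V = Σ kqᵢ/rᵢ.
Distances from the field point to each charge: r₁ = 1.94 m, r₂ = 1.01 m, r₃ = 0.870 m, r₄ = 2.03 m.
V = k[(-7.35×10⁻⁹)/(1.94) + (-8.96×10⁻⁹)/(1.01) + (6.95×10⁻⁹)/(0.870) + (-8.07×10⁻⁹)/(2.03)] = -77.8 V.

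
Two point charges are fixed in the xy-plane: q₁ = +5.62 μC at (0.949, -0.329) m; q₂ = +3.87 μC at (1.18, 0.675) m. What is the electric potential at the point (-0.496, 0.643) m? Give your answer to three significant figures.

Electric potential is a scalar, so the contributions from each charge add algebraically: V = Σ kqᵢ/rᵢ.
Distances from the field point to each charge: r₁ = 1.74 m, r₂ = 1.68 m.
V = k[(5.62×10⁻⁶)/(1.74) + (3.87×10⁻⁶)/(1.68)] = 4.98×10⁴ V.

4.98×10⁴ V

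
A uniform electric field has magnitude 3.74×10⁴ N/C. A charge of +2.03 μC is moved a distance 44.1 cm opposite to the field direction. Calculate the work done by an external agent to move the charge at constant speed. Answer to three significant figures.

The potential change for a displacement 44.1 cm opposite to the field direction is ΔV = +Ed = 1.65×10⁴ V.
W_ext = qΔV = 0.0335 J.

0.0335 J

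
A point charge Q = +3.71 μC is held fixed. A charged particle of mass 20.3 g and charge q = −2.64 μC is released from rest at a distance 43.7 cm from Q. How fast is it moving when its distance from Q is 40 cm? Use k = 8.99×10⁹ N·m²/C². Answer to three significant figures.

1.36 m/s

Only the electrostatic force acts, so mechanical energy is conserved: ½mv² = U₁ − U₂ = kQq(1/r₁ − 1/r₂).
U₁ − U₂ = (8.99×10⁹ N·m²/C²)(3.71×10⁻⁶ C)(-2.64×10⁻⁶ C)(1/0.437 − 1/0.400) = 0.0186 J.
v = √(2·0.0186/0.0203) = 1.36 m/s.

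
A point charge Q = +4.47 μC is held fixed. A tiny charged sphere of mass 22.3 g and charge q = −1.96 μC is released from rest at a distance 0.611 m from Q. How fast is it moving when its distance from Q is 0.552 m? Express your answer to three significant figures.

Only the electrostatic force acts, so mechanical energy is conserved: ½mv² = U₁ − U₂ = kQq(1/r₁ − 1/r₂).
U₁ − U₂ = (8.99×10⁹ N·m²/C²)(4.47×10⁻⁶ C)(-1.96×10⁻⁶ C)(1/0.611 − 1/0.552) = 0.0138 J.
v = √(2·0.0138/0.0223) = 1.11 m/s.

1.11 m/s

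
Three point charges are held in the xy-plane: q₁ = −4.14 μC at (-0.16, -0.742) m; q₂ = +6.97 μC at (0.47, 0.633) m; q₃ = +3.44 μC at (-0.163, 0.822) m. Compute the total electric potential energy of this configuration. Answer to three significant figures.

0.0729 J

The work to assemble the configuration equals its total potential energy, U = Σ kqᵢqⱼ/rᵢⱼ over all pairs.
Pair separations: r₁₂ = 1.51 m, r₁₃ = 1.56 m, r₂₃ = 0.661 m.
U = (-0.172) + (-0.0819) + (0.326) = 0.0729 J.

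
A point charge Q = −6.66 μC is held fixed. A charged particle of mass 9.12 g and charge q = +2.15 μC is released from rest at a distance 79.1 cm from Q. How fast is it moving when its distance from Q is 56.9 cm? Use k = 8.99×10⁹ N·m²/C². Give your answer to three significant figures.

Only the electrostatic force acts, so mechanical energy is conserved: ½mv² = U₁ − U₂ = kQq(1/r₁ − 1/r₂).
U₁ − U₂ = (8.99×10⁹ N·m²/C²)(-6.66×10⁻⁶ C)(2.15×10⁻⁶ C)(1/0.791 − 1/0.569) = 0.0635 J.
v = √(2·0.0635/9.12×10⁻³) = 3.73 m/s.

3.73 m/s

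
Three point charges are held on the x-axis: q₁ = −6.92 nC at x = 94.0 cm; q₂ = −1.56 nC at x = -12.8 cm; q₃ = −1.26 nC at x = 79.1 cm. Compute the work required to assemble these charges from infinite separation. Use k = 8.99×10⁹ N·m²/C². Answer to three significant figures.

6.36×10⁻⁷ J

The work to assemble the configuration equals its total potential energy, U = Σ kqᵢqⱼ/rᵢⱼ over all pairs.
Pair separations: r₁₂ = 1.07 m, r₁₃ = 0.149 m, r₂₃ = 0.919 m.
U = (9.09×10⁻⁸) + (5.26×10⁻⁷) + (1.92×10⁻⁸) = 6.36×10⁻⁷ J.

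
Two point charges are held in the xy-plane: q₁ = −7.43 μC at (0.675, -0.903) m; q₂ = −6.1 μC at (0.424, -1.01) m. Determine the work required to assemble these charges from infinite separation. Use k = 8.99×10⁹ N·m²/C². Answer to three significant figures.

1.49 J

The work to assemble the configuration equals its total potential energy, U = Σ kqᵢqⱼ/rᵢⱼ over all pairs.
Pair separations: r₁₂ = 0.273 m.
U = (1.49) = 1.49 J.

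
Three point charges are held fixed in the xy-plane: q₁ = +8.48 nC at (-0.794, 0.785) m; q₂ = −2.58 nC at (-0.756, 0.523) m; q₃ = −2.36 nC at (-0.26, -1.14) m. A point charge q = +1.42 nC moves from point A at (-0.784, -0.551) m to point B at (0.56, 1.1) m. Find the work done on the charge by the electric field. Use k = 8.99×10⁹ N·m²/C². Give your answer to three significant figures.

-3.02×10⁻⁸ J

The work done by the electric force is W_field = −ΔU = −q(V_B − V_A) = q(V_A − V_B).
At A: distances to the source charges are 1.34 m, 1.07 m, 0.788 m; V_A = Σ kqᵢ/rᵢ = 8.56 V.
At B: distances to the source charges are 1.39 m, 1.44 m, 2.39 m; V_B = Σ kqᵢ/rᵢ = 29.8 V.
ΔV = V_B − V_A = 21.2 V.
W_field = −qΔV = −(1.42×10⁻⁹ C)(21.2 V) = -3.02×10⁻⁸ J.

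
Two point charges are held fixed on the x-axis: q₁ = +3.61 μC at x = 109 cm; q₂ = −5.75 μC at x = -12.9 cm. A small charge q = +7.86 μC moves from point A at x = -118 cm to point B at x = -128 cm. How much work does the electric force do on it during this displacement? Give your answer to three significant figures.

-0.0288 J

The work done by the electric force is W_field = −ΔU = −q(V_B − V_A) = q(V_A − V_B).
At A: distances to the source charges are 2.27 m, 1.05 m; V_A = Σ kqᵢ/rᵢ = -3.49×10⁴ V.
At B: distances to the source charges are 2.37 m, 1.15 m; V_B = Σ kqᵢ/rᵢ = -3.12×10⁴ V.
ΔV = V_B − V_A = 3670 V.
W_field = −qΔV = −(7.86×10⁻⁶ C)(3670 V) = -0.0288 J.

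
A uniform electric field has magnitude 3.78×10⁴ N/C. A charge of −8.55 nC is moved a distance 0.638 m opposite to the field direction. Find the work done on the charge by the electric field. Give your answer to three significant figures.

The potential change for a displacement 0.638 m opposite to the field direction is ΔV = +Ed = 2.41×10⁴ V.
W_field = −qΔV = 2.06×10⁻⁴ J.

2.06×10⁻⁴ J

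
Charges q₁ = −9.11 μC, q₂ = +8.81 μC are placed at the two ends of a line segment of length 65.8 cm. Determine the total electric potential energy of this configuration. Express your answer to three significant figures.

The work to assemble the configuration equals its total potential energy, U = Σ kqᵢqⱼ/rᵢⱼ over all pairs.
The separation is r = 0.658 m.
U = (-1.10) = -1.10 J.

-1.10 J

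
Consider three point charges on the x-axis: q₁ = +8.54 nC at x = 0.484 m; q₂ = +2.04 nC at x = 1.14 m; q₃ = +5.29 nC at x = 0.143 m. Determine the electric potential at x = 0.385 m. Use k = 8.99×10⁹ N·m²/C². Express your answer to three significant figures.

The total potential is the scalar sum of each charge's contribution, V = Σ kqᵢ/rᵢ.
Distances from the field point to each charge: r₁ = 0.0990 m, r₂ = 0.755 m, r₃ = 0.242 m.
V = k[(8.54×10⁻⁹)/(0.0990) + (2.04×10⁻⁹)/(0.755) + (5.29×10⁻⁹)/(0.242)] = 996 V.

996 V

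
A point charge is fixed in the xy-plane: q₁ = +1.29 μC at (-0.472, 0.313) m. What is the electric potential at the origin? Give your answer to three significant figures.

2.05×10⁴ V

The total potential is the scalar sum of each charge's contribution, V = Σ kqᵢ/rᵢ.
Distances from the field point to each charge: r₁ = 0.566 m.
V = k[(1.29×10⁻⁶)/(0.566)] = 2.05×10⁴ V.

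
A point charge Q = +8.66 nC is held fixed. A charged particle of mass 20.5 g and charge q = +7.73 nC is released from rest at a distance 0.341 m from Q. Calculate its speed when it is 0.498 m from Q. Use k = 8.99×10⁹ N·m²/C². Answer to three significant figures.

Only the electrostatic force acts, so mechanical energy is conserved: ½mv² = U₁ − U₂ = kQq(1/r₁ − 1/r₂).
U₁ − U₂ = (8.99×10⁹ N·m²/C²)(8.66×10⁻⁹ C)(7.73×10⁻⁹ C)(1/0.341 − 1/0.498) = 5.56×10⁻⁷ J.
v = √(2·5.56×10⁻⁷/0.0205) = 7.37×10⁻³ m/s.

7.37×10⁻³ m/s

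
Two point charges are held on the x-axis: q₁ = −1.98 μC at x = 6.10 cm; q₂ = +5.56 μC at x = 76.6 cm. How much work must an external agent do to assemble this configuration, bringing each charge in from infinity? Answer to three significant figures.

-0.140 J

The assembly work is the sum of pairwise potential energies, U = Σ_{i<j} kqᵢqⱼ/rᵢⱼ.
Pair separations: r₁₂ = 0.705 m.
U = (-0.140) = -0.140 J.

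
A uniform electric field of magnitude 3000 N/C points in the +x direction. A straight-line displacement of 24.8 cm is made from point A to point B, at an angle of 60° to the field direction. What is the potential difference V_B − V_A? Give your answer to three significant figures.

-372 V

Only the component of displacement along E changes the potential: ΔV = −E·d·cosθ.
ΔV = −(3000 V/m)(0.248 m)cos60° = -372 V.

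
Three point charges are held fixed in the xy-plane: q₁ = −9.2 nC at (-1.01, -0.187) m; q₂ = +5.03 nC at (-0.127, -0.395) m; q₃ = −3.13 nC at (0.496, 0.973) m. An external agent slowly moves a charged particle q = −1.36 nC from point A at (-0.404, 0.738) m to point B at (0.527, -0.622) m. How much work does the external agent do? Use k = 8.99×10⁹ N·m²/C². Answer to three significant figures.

For quasistatic motion the external work equals the change in potential energy: W_ext = qΔV = q(V_B − V_A).
At A: distances to the source charges are 1.11 m, 1.17 m, 0.930 m; V_A = Σ kqᵢ/rᵢ = -66.3 V.
At B: distances to the source charges are 1.60 m, 0.692 m, 1.60 m; V_B = Σ kqᵢ/rᵢ = -4.10 V.
ΔV = V_B − V_A = 62.2 V.
W_ext = qΔV = (-1.36×10⁻⁹ C)(62.2 V) = -8.46×10⁻⁸ J.

-8.46×10⁻⁸ J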